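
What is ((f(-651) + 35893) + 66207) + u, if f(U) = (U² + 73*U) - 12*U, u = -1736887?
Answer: -1250697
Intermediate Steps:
f(U) = U² + 61*U
((f(-651) + 35893) + 66207) + u = ((-651*(61 - 651) + 35893) + 66207) - 1736887 = ((-651*(-590) + 35893) + 66207) - 1736887 = ((384090 + 35893) + 66207) - 1736887 = (419983 + 66207) - 1736887 = 486190 - 1736887 = -1250697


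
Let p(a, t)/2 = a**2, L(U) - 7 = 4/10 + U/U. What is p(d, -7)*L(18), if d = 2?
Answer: 336/5 ≈ 67.200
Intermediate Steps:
L(U) = 42/5 (L(U) = 7 + (4/10 + U/U) = 7 + (4*(1/10) + 1) = 7 + (2/5 + 1) = 7 + 7/5 = 42/5)
p(a, t) = 2*a**2
p(d, -7)*L(18) = (2*2**2)*(42/5) = (2*4)*(42/5) = 8*(42/5) = 336/5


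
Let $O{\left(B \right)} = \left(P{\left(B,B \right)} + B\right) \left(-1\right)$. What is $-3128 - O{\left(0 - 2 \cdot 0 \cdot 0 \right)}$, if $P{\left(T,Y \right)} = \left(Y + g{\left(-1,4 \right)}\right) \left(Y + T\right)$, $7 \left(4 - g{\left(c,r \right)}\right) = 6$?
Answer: $-3128$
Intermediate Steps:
$g{\left(c,r \right)} = \frac{22}{7}$ ($g{\left(c,r \right)} = 4 - \frac{6}{7} = \frac{22}{7}$)
$P{\left(T,Y \right)} = \left(\frac{22}{7} + Y\right) \left(T + Y\right)$ ($P{\left(T,Y \right)} = \left(Y + \frac{22}{7}\right) \left(Y + T\right) = \left(\frac{22}{7} + Y\right) \left(T + Y\right)$)
$O{\left(B \right)} = - 2 B^{2} - \frac{51 B}{7}$ ($O{\left(B \right)} = \left(\left(B^{2} + \frac{22 B}{7} + \frac{22 B}{7} + B B\right) + B\right) \left(-1\right) = \left(\left(B^{2} + \frac{22 B}{7} + \frac{22 B}{7} + B^{2}\right) + B\right) \left(-1\right) = \left(\left(2 B^{2} + \frac{44 B}{7}\right) + B\right) \left(-1\right) = \left(2 B^{2} + \frac{51 B}{7}\right) \left(-1\right) = - 2 B^{2} - \frac{51 B}{7}$)
$-3128 - O{\left(0 - 2 \cdot 0 \cdot 0 \right)} = -3128 - \frac{\left(0 - 2 \cdot 0 \cdot 0\right) \left(-51 - 14 \left(0 - 2 \cdot 0 \cdot 0\right)\right)}{7} = -3128 - \frac{\left(0 - 0\right) \left(-51 - 14 \left(0 - 0\right)\right)}{7} = -3128 - \frac{\left(0 + 0\right) \left(-51 - 14 \left(0 + 0\right)\right)}{7} = -3128 - \frac{1}{7} \cdot 0 \left(-51 - 0\right) = -3128 - \frac{1}{7} \cdot 0 \left(-51 + 0\right) = -3128 - \frac{1}{7} \cdot 0 \left(-51\right) = -3128 - 0 = -3128 + 0 = -3128$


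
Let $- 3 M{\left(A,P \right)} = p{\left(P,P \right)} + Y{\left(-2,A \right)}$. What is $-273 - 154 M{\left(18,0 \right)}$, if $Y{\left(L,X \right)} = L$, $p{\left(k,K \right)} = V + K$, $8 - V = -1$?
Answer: $\frac{259}{3} \approx 86.333$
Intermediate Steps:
$V = 9$ ($V = 8 - -1 = 8 + 1 = 9$)
$p{\left(k,K \right)} = 9 + K$
$M{\left(A,P \right)} = - \frac{7}{3} - \frac{P}{3}$ ($M{\left(A,P \right)} = - \frac{\left(9 + P\right) - 2}{3} = - \frac{7 + P}{3} = - \frac{7}{3} - \frac{P}{3}$)
$-273 - 154 M{\left(18,0 \right)} = -273 - 154 \left(- \frac{7}{3} - 0\right) = -273 - 154 \left(- \frac{7}{3} + 0\right) = -273 - - \frac{1078}{3} = -273 + \frac{1078}{3} = \frac{259}{3}$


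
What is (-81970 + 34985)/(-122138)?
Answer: 46985/122138 ≈ 0.38469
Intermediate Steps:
(-81970 + 34985)/(-122138) = -46985*(-1/122138) = 46985/122138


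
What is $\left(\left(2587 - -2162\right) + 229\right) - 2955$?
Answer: $2023$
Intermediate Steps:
$\left(\left(2587 - -2162\right) + 229\right) - 2955 = \left(\left(2587 + 2162\right) + 229\right) - 2955 = \left(4749 + 229\right) - 2955 = 4978 - 2955 = 2023$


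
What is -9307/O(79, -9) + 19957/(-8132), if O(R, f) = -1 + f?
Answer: 37742477/40660 ≈ 928.25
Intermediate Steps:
-9307/O(79, -9) + 19957/(-8132) = -9307/(-1 - 9) + 19957/(-8132) = -9307/(-10) + 19957*(-1/8132) = -9307*(-⅒) - 19957/8132 = 9307/10 - 19957/8132 = 37742477/40660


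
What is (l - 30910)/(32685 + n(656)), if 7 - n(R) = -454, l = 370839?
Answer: 339929/33146 ≈ 10.256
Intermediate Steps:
n(R) = 461 (n(R) = 7 - 1*(-454) = 7 + 454 = 461)
(l - 30910)/(32685 + n(656)) = (370839 - 30910)/(32685 + 461) = 339929/33146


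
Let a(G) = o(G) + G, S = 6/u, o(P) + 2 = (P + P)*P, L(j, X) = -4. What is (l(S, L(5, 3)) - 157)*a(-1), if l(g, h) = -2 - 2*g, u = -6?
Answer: 157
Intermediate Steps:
o(P) = -2 + 2*P² (o(P) = -2 + (P + P)*P = -2 + (2*P)*P = -2 + 2*P²)
S = -1 (S = 6/(-6) = 6*(-⅙) = -1)
a(G) = -2 + G + 2*G² (a(G) = (-2 + 2*G²) + G = -2 + G + 2*G²)
(l(S, L(5, 3)) - 157)*a(-1) = ((-2 - 2*(-1)) - 157)*(-2 - 1 + 2*(-1)²) = ((-2 + 2) - 157)*(-2 - 1 + 2*1) = (0 - 157)*(-2 - 1 + 2) = -157*(-1) = 157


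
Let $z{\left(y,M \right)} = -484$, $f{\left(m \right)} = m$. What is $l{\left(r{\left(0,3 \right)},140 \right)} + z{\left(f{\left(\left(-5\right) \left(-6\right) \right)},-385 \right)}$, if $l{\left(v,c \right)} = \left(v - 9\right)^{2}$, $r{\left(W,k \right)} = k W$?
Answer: $-403$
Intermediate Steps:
$r{\left(W,k \right)} = W k$
$l{\left(v,c \right)} = \left(-9 + v\right)^{2}$
$l{\left(r{\left(0,3 \right)},140 \right)} + z{\left(f{\left(\left(-5\right) \left(-6\right) \right)},-385 \right)} = \left(-9 + 0 \cdot 3\right)^{2} - 484 = \left(-9 + 0\right)^{2} - 484 = \left(-9\right)^{2} - 484 = 81 - 484 = -403$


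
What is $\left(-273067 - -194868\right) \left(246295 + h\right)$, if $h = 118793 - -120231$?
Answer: $-37951460481$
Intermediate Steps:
$h = 239024$ ($h = 118793 + 120231 = 239024$)
$\left(-273067 - -194868\right) \left(246295 + h\right) = \left(-273067 - -194868\right) \left(246295 + 239024\right) = \left(-273067 + 194868\right) 485319 = \left(-78199\right) 485319 = -37951460481$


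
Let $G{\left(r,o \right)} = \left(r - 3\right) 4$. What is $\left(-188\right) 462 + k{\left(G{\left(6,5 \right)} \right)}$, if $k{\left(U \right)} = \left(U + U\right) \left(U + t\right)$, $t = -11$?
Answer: $-86832$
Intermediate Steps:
$G{\left(r,o \right)} = -12 + 4 r$ ($G{\left(r,o \right)} = \left(-3 + r\right) 4 = -12 + 4 r$)
$k{\left(U \right)} = 2 U \left(-11 + U\right)$ ($k{\left(U \right)} = \left(U + U\right) \left(U - 11\right) = 2 U \left(-11 + U\right)$)
$\left(-188\right) 462 + k{\left(G{\left(6,5 \right)} \right)} = \left(-188\right) 462 + 2 \left(-12 + 4 \cdot 6\right) \left(-11 + \left(-12 + 4 \cdot 6\right)\right) = -86856 + 2 \left(-12 + 24\right) \left(-11 + \left(-12 + 24\right)\right) = -86856 + 2 \cdot 12 \left(-11 + 12\right) = -86856 + 2 \cdot 12 \cdot 1 = -86856 + 24 = -86832$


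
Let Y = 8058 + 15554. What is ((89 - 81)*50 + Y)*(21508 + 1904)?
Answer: 562168944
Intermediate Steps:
Y = 23612
((89 - 81)*50 + Y)*(21508 + 1904) = ((89 - 81)*50 + 23612)*(21508 + 1904) = (8*50 + 23612)*23412 = (400 + 23612)*23412 = 24012*23412 = 562168944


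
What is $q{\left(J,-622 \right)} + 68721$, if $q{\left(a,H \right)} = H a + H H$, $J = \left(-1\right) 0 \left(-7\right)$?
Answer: $455605$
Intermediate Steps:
$J = 0$ ($J = 0 \left(-7\right) = 0$)
$q{\left(a,H \right)} = H^{2} + H a$ ($q{\left(a,H \right)} = H a + H^{2} = H^{2} + H a$)
$q{\left(J,-622 \right)} + 68721 = - 622 \left(-622 + 0\right) + 68721 = \left(-622\right) \left(-622\right) + 68721 = 386884 + 68721 = 455605$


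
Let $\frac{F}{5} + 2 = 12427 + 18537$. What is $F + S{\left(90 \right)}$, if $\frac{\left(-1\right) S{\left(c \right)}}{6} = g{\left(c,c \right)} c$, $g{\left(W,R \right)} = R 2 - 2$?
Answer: $58690$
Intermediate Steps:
$F = 154810$ ($F = -10 + 5 \left(12427 + 18537\right) = -10 + 5 \cdot 30964 = -10 + 154820 = 154810$)
$g{\left(W,R \right)} = -2 + 2 R$ ($g{\left(W,R \right)} = 2 R - 2 = -2 + 2 R$)
$S{\left(c \right)} = - 6 c \left(-2 + 2 c\right)$ ($S{\left(c \right)} = - 6 \left(-2 + 2 c\right) c = - 6 c \left(-2 + 2 c\right)$)
$F + S{\left(90 \right)} = 154810 + 12 \cdot 90 \left(1 - 90\right) = 154810 + 12 \cdot 90 \left(-89\right) = 154810 - 96120 = 58690$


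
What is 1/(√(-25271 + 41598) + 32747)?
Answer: 32747/1072349682 - √16327/1072349682 ≈ 3.0418e-5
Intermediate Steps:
1/(√(-25271 + 41598) + 32747) = 1/(√16327 + 32747) = 1/(32747 + √16327)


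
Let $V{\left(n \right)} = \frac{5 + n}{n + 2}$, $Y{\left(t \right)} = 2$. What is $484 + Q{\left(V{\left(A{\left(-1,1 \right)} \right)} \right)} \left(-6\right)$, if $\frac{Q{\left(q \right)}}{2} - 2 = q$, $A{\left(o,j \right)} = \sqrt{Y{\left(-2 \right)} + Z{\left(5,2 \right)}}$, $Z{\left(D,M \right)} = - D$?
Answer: $\frac{3064}{7} + \frac{36 i \sqrt{3}}{7} \approx 437.71 + 8.9077 i$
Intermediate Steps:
$A{\left(o,j \right)} = i \sqrt{3}$ ($A{\left(o,j \right)} = \sqrt{2 - 5} = \sqrt{-3} = i \sqrt{3}$)
$V{\left(n \right)} = \frac{5 + n}{2 + n}$
$Q{\left(q \right)} = 4 + 2 q$
$484 + Q{\left(V{\left(A{\left(-1,1 \right)} \right)} \right)} \left(-6\right) = 484 + \left(4 + 2 \frac{5 + i \sqrt{3}}{2 + i \sqrt{3}}\right) \left(-6\right) = 484 + \left(4 + \frac{2 \left(5 + i \sqrt{3}\right)}{2 + i \sqrt{3}}\right) \left(-6\right) = 484 - \left(24 + \frac{12 \left(5 + i \sqrt{3}\right)}{2 + i \sqrt{3}}\right) = 460 - \frac{12 \left(5 + i \sqrt{3}\right)}{2 + i \sqrt{3}}$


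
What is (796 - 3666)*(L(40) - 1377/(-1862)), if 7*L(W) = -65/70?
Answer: -231650/133 ≈ -1741.7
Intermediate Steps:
L(W) = -13/98 (L(W) = (-65/70)/7 = (-65*1/70)/7 = (⅐)*(-13/14) = -13/98)
(796 - 3666)*(L(40) - 1377/(-1862)) = (796 - 3666)*(-13/98 - 1377/(-1862)) = -2870*(-13/98 - 1377*(-1/1862)) = -2870*(-13/98 + 1377/1862) = -2870*565/931 = -231650/133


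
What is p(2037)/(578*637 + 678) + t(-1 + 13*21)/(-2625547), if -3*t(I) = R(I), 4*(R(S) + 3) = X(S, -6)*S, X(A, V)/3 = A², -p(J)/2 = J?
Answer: 922512738313/484234884304 ≈ 1.9051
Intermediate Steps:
p(J) = -2*J
X(A, V) = 3*A²
R(S) = -3 + 3*S³/4 (R(S) = -3 + ((3*S²)*S)/4 = -3 + (3*S³)/4 = -3 + 3*S³/4)
t(I) = 1 - I³/4 (t(I) = -(-3 + 3*I³/4)/3 = 1 - I³/4)
p(2037)/(578*637 + 678) + t(-1 + 13*21)/(-2625547) = (-2*2037)/(578*637 + 678) + (1 - (-1 + 13*21)³/4)/(-2625547) = -4074/(368186 + 678) + (1 - (-1 + 273)³/4)*(-1/2625547) = -4074/368864 + (1 - ¼*272³)*(-1/2625547) = -4074*1/368864 + (1 - ¼*20123648)*(-1/2625547) = -2037/184432 + (1 - 5030912)*(-1/2625547) = -2037/184432 - 5030911*(-1/2625547) = -2037/184432 + 5030911/2625547 = 922512738313/484234884304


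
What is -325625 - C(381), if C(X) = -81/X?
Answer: -41354348/127 ≈ -3.2563e+5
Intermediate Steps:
-325625 - C(381) = -325625 - (-81)/381 = -325625 - 1*(-27/127) = -325625 + 27/127 = -41354348/127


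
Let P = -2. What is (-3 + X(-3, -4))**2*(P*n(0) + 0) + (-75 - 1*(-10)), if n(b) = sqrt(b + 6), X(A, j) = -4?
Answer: -65 - 98*sqrt(6) ≈ -305.05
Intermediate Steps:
n(b) = sqrt(6 + b)
(-3 + X(-3, -4))**2*(P*n(0) + 0) + (-75 - 1*(-10)) = (-3 - 4)**2*(-2*sqrt(6 + 0) + 0) + (-75 - 1*(-10)) = (-7)**2*(-2*sqrt(6) + 0) + (-75 + 10) = 49*(-2*sqrt(6)) - 65 = -98*sqrt(6) - 65 = -65 - 98*sqrt(6)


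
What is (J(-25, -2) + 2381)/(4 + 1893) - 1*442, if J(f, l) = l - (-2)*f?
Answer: -836145/1897 ≈ -440.77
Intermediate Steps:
J(f, l) = l + 2*f
(J(-25, -2) + 2381)/(4 + 1893) - 1*442 = ((-2 + 2*(-25)) + 2381)/(4 + 1893) - 1*442 = ((-2 - 50) + 2381)/1897 - 442 = (-52 + 2381)*(1/1897) - 442 = 2329*(1/1897) - 442 = 2329/1897 - 442 = -836145/1897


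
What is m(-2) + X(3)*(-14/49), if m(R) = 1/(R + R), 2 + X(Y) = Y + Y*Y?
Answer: -87/28 ≈ -3.1071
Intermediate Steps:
X(Y) = -2 + Y + Y² (X(Y) = -2 + (Y + Y*Y) = -2 + (Y + Y²) = -2 + Y + Y²)
m(R) = 1/(2*R)
m(-2) + X(3)*(-14/49) = (½)/(-2) + (-2 + 3 + 3²)*(-14/49) = (½)*(-½) + (-2 + 3 + 9)*(-14*1/49) = -¼ + 10*(-2/7) = -¼ - 20/7 = -87/28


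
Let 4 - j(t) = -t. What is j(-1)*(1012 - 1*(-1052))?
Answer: 6192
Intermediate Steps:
j(t) = 4 + t (j(t) = 4 - (-1)*t = 4 + t)
j(-1)*(1012 - 1*(-1052)) = (4 - 1)*(1012 - 1*(-1052)) = 3*(1012 + 1052) = 3*2064 = 6192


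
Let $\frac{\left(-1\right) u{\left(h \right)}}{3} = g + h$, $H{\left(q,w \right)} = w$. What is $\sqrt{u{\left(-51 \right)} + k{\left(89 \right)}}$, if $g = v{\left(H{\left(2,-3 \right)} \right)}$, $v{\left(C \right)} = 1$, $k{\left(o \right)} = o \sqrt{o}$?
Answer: $\sqrt{150 + 89 \sqrt{89}} \approx 31.458$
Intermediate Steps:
$k{\left(o \right)} = o^{\frac{3}{2}}$
$g = 1$
$u{\left(h \right)} = -3 - 3 h$ ($u{\left(h \right)} = - 3 \left(1 + h\right) = -3 - 3 h$)
$\sqrt{u{\left(-51 \right)} + k{\left(89 \right)}} = \sqrt{\left(-3 - -153\right) + 89^{\frac{3}{2}}} = \sqrt{\left(-3 + 153\right) + 89 \sqrt{89}} = \sqrt{150 + 89 \sqrt{89}}$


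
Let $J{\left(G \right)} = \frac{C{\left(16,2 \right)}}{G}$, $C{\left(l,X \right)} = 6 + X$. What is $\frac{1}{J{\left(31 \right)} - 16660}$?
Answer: $- \frac{31}{516452} \approx -6.0025 \cdot 10^{-5}$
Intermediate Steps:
$J{\left(G \right)} = \frac{8}{G}$ ($J{\left(G \right)} = \frac{6 + 2}{G} = \frac{8}{G}$)
$\frac{1}{J{\left(31 \right)} - 16660} = \frac{1}{\frac{8}{31} - 16660} = \frac{1}{- \frac{516452}{31}} = - \frac{31}{516452}$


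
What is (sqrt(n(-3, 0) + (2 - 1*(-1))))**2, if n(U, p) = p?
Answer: 3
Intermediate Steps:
(sqrt(n(-3, 0) + (2 - 1*(-1))))**2 = (sqrt(0 + (2 - 1*(-1))))**2 = (sqrt(0 + (2 + 1)))**2 = (sqrt(0 + 3))**2 = (sqrt(3))**2 = 3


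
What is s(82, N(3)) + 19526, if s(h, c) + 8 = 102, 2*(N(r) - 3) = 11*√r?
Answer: 19620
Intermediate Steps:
N(r) = 3 + 11*√r/2 (N(r) = 3 + (11*√r)/2 = 3 + 11*√r/2)
s(h, c) = 94 (s(h, c) = -8 + 102 = 94)
s(82, N(3)) + 19526 = 94 + 19526 = 19620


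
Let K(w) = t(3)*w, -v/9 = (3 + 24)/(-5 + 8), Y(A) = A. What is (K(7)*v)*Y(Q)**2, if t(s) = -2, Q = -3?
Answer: 10206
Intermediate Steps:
v = -81 (v = -9*(3 + 24)/(-5 + 8) = -243/3 = -9*9 = -81)
K(w) = -2*w
(K(7)*v)*Y(Q)**2 = (-2*7*(-81))*(-3)**2 = -14*(-81)*9 = 1134*9 = 10206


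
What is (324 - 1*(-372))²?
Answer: 484416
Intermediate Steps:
(324 - 1*(-372))² = (324 + 372)² = 696² = 484416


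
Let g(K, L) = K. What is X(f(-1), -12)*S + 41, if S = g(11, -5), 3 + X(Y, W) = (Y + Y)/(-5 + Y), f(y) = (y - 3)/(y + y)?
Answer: -20/3 ≈ -6.6667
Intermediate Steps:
f(y) = (-3 + y)/(2*y) (f(y) = (-3 + y)/((2*y)) = (-3 + y)*(1/(2*y)) = (-3 + y)/(2*y))
X(Y, W) = -3 + 2*Y/(-5 + Y) (X(Y, W) = -3 + (Y + Y)/(-5 + Y) = -3 + (2*Y)/(-5 + Y) = -3 + 2*Y/(-5 + Y))
S = 11
X(f(-1), -12)*S + 41 = ((15 - (-3 - 1)/(2*(-1)))/(-5 + (½)*(-3 - 1)/(-1)))*11 + 41 = ((15 - (-1)*(-4)/2)/(-5 + (½)*(-1)*(-4)))*11 + 41 = ((15 - 1*2)/(-5 + 2))*11 + 41 = ((15 - 2)/(-3))*11 + 41 = -⅓*13*11 + 41 = -13/3*11 + 41 = -143/3 + 41 = -20/3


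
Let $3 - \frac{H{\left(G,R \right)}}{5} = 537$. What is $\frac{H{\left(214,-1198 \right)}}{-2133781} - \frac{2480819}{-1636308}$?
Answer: $\frac{5297893388999}{3491522920548} \approx 1.5174$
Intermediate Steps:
$H{\left(G,R \right)} = -2670$ ($H{\left(G,R \right)} = 15 - 2685 = -2670$)
$\frac{H{\left(214,-1198 \right)}}{-2133781} - \frac{2480819}{-1636308} = - \frac{2670}{-2133781} - \frac{2480819}{-1636308} = \left(-2670\right) \left(- \frac{1}{2133781}\right) - - \frac{2480819}{1636308} = \frac{2670}{2133781} + \frac{2480819}{1636308} = \frac{5297893388999}{3491522920548}$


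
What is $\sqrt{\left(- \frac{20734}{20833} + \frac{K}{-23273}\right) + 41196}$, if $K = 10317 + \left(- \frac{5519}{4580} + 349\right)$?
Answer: $\frac{\sqrt{37095019995594319862856215}}{30008061530} \approx 202.96$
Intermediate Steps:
$K = \frac{48844761}{4580}$ ($K = 10317 + \left(\left(-5519\right) \frac{1}{4580} + 349\right) = 10317 + \left(- \frac{5519}{4580} + 349\right) = 10317 + \frac{1592901}{4580} = \frac{48844761}{4580} \approx 10665.0$)
$\sqrt{\left(- \frac{20734}{20833} + \frac{K}{-23273}\right) + 41196} = \sqrt{\left(- \frac{20734}{20833} + \frac{48844761}{4580 \left(-23273\right)}\right) + 41196} = \sqrt{\left(\left(-20734\right) \frac{1}{20833} + \frac{48844761}{4580} \left(- \frac{1}{23273}\right)\right) + 41196} = \sqrt{\left(- \frac{20734}{20833} - \frac{48844761}{106590340}\right) + 41196} = \sqrt{- \frac{3227627015473}{2220596553220} + 41196} = \sqrt{\frac{91476467979435647}{2220596553220}} = \frac{\sqrt{37095019995594319862856215}}{30008061530}$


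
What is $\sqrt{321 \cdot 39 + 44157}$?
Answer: $2 \sqrt{14169} \approx 238.07$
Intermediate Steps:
$\sqrt{321 \cdot 39 + 44157} = \sqrt{12519 + 44157} = \sqrt{56676} = 2 \sqrt{14169}$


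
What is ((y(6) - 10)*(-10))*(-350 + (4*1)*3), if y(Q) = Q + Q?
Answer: 6760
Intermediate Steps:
y(Q) = 2*Q
((y(6) - 10)*(-10))*(-350 + (4*1)*3) = ((2*6 - 10)*(-10))*(-350 + (4*1)*3) = ((12 - 10)*(-10))*(-350 + 4*3) = (2*(-10))*(-350 + 12) = -20*(-338) = 6760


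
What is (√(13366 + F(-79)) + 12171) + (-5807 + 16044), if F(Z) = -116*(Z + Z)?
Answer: 22408 + √31694 ≈ 22586.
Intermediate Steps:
F(Z) = -232*Z
(√(13366 + F(-79)) + 12171) + (-5807 + 16044) = (√(13366 - 232*(-79)) + 12171) + (-5807 + 16044) = (√(13366 + 18328) + 12171) + 10237 = (√31694 + 12171) + 10237 = (12171 + √31694) + 10237 = 22408 + √31694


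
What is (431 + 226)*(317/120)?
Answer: 69423/40 ≈ 1735.6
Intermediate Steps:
(431 + 226)*(317/120) = 657*(317*(1/120)) = 657*(317/120) = 69423/40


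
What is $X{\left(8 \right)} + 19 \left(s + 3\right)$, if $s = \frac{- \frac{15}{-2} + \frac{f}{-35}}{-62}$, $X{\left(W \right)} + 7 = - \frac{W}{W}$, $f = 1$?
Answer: $\frac{202723}{4340} \approx 46.71$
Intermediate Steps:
$X{\left(W \right)} = -8$ ($X{\left(W \right)} = -7 - \frac{W}{W} = -7 - 1 = -8$)
$s = - \frac{523}{4340}$ ($s = \frac{- \frac{15}{-2} + 1 \frac{1}{-35}}{-62} = \left(\left(-15\right) \left(- \frac{1}{2}\right) + 1 \left(- \frac{1}{35}\right)\right) \left(- \frac{1}{62}\right) = \left(\frac{15}{2} - \frac{1}{35}\right) \left(- \frac{1}{62}\right) = \frac{523}{70} \left(- \frac{1}{62}\right) = - \frac{523}{4340} \approx -0.12051$)
$X{\left(8 \right)} + 19 \left(s + 3\right) = -8 + 19 \left(- \frac{523}{4340} + 3\right) = -8 + 19 \cdot \frac{12497}{4340} = -8 + \frac{237443}{4340} = \frac{202723}{4340}$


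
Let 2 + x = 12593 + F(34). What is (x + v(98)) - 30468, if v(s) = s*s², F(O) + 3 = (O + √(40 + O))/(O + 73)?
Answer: 98794418/107 + √74/107 ≈ 9.2331e+5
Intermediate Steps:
F(O) = -3 + (O + √(40 + O))/(73 + O) (F(O) = -3 + (O + √(40 + O))/(O + 73) = -3 + (O + √(40 + O))/(73 + O))
v(s) = s³
x = 1346950/107 + √74/107 (x = -2 + (12593 + (-219 + √(40 + 34) - 2*34)/(73 + 34)) = -2 + (12593 + (-219 + √74 - 68)/107) = -2 + (12593 + (-287 + √74)/107) = -2 + (12593 + (-287/107 + √74/107)) = -2 + (1347164/107 + √74/107) = 1346950/107 + √74/107 ≈ 12588.)
(x + v(98)) - 30468 = ((1346950/107 + √74/107) + 98³) - 30468 = ((1346950/107 + √74/107) + 941192) - 30468 = (102054494/107 + √74/107) - 30468 = 98794418/107 + √74/107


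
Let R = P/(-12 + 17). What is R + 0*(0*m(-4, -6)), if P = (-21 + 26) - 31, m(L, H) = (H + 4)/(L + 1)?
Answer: -26/5 ≈ -5.2000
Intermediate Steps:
m(L, H) = (4 + H)/(1 + L)
P = -26 (P = 5 - 31 = -26)
R = -26/5 (R = -26/(-12 + 17) = -26/5 ≈ -5.2000)
R + 0*(0*m(-4, -6)) = -26/5 + 0*(0*((4 - 6)/(1 - 4))) = -26/5 + 0*(0*(-2/(-3))) = -26/5 + 0*(0*(-1/3*(-2))) = -26/5 + 0*(0*(2/3)) = -26/5 + 0*0 = -26/5 + 0 = -26/5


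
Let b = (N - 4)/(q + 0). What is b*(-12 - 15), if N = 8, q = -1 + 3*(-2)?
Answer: 108/7 ≈ 15.429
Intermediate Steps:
q = -7 (q = -1 - 6 = -7)
b = -4/7 (b = (8 - 4)/(-7 + 0) = 4/(-7) = 4*(-⅐) = -4/7 ≈ -0.57143)
b*(-12 - 15) = -4*(-12 - 15)/7 = -4/7*(-27) = 108/7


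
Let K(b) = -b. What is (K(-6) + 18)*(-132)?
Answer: -3168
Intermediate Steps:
(K(-6) + 18)*(-132) = (-1*(-6) + 18)*(-132) = (6 + 18)*(-132) = 24*(-132) = -3168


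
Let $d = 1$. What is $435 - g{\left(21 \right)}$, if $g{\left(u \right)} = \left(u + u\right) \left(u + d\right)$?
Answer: $-489$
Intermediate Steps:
$g{\left(u \right)} = 2 u \left(1 + u\right)$ ($g{\left(u \right)} = \left(u + u\right) \left(u + 1\right) = 2 u \left(1 + u\right)$)
$435 - g{\left(21 \right)} = 435 - 2 \cdot 21 \left(1 + 21\right) = 435 - 2 \cdot 21 \cdot 22 = 435 - 924 = -489$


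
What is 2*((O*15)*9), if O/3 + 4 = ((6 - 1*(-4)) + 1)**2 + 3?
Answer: 97200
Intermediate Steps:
O = 360 (O = -12 + 3*(((6 - 1*(-4)) + 1)**2 + 3) = -12 + 3*(((6 + 4) + 1)**2 + 3) = -12 + 3*((10 + 1)**2 + 3) = -12 + 3*(11**2 + 3) = -12 + 3*(121 + 3) = -12 + 3*124 = -12 + 372 = 360)
2*((O*15)*9) = 2*((360*15)*9) = 2*(5400*9) = 2*48600 = 97200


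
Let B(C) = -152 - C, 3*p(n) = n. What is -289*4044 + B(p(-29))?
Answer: -3506575/3 ≈ -1.1689e+6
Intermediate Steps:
p(n) = n/3
-289*4044 + B(p(-29)) = -289*4044 + (-152 - (-29)/3) = -1168716 + (-152 - 1*(-29/3)) = -1168716 + (-152 + 29/3) = -1168716 - 427/3 = -3506575/3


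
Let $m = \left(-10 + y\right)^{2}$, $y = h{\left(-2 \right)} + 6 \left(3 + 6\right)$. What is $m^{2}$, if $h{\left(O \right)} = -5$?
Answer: $2313441$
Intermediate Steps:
$y = 49$ ($y = -5 + 6 \left(3 + 6\right) = -5 + 6 \cdot 9 = -5 + 54 = 49$)
$m = 1521$ ($m = \left(-10 + 49\right)^{2} = 39^{2} = 1521$)
$m^{2} = 1521^{2} = 2313441$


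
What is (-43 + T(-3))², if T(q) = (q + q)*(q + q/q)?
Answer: 961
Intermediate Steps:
T(q) = 2*q*(1 + q) (T(q) = (2*q)*(q + 1) = (2*q)*(1 + q) = 2*q*(1 + q))
(-43 + T(-3))² = (-43 + 2*(-3)*(1 - 3))² = (-43 + 2*(-3)*(-2))² = (-43 + 12)² = (-31)² = 961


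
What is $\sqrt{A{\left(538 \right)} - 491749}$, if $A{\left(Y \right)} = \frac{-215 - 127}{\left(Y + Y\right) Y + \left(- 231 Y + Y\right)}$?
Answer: $\frac{183 i \sqrt{9388615942}}{25286} \approx 701.25 i$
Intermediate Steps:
$A{\left(Y \right)} = - \frac{342}{- 230 Y + 2 Y^{2}}$ ($A{\left(Y \right)} = - \frac{342}{2 Y Y - 230 Y} = - \frac{342}{2 Y^{2} - 230 Y} = - \frac{342}{- 230 Y + 2 Y^{2}}$)
$\sqrt{A{\left(538 \right)} - 491749} = \sqrt{- \frac{171}{538 \left(-115 + 538\right)} - 491749} = \sqrt{\left(-171\right) \frac{1}{538} \cdot \frac{1}{423} - 491749} = \sqrt{- \frac{19}{25286} - 491749} = \sqrt{- \frac{12434365233}{25286}} = \frac{183 i \sqrt{9388615942}}{25286}$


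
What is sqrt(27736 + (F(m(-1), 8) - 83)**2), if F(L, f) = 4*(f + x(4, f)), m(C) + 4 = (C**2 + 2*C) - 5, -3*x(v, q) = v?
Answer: sqrt(278185)/3 ≈ 175.81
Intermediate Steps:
x(v, q) = -v/3
m(C) = -9 + C**2 + 2*C (m(C) = -4 + ((C**2 + 2*C) - 5) = -4 + (-5 + C**2 + 2*C) = -9 + C**2 + 2*C)
F(L, f) = -16/3 + 4*f (F(L, f) = 4*(f - 1/3*4) = 4*(f - 4/3) = 4*(-4/3 + f) = -16/3 + 4*f)
sqrt(27736 + (F(m(-1), 8) - 83)**2) = sqrt(27736 + ((-16/3 + 4*8) - 83)**2) = sqrt(27736 + ((-16/3 + 32) - 83)**2) = sqrt(27736 + (80/3 - 83)**2) = sqrt(27736 + (-169/3)**2) = sqrt(27736 + 28561/9) = sqrt(278185/9) = sqrt(278185)/3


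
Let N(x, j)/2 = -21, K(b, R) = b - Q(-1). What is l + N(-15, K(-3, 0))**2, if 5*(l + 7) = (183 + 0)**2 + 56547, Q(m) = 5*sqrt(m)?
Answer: 98821/5 ≈ 19764.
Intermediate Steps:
K(b, R) = b - 5*I (K(b, R) = b - 5*sqrt(-1) = b - 5*I)
N(x, j) = -42 (N(x, j) = 2*(-21) = -42)
l = 90001/5 (l = -7 + ((183 + 0)**2 + 56547)/5 = -7 + (183**2 + 56547)/5 = -7 + (33489 + 56547)/5 = -7 + (1/5)*90036 = -7 + 90036/5 = 90001/5 ≈ 18000.)
l + N(-15, K(-3, 0))**2 = 90001/5 + (-42)**2 = 90001/5 + 1764 = 98821/5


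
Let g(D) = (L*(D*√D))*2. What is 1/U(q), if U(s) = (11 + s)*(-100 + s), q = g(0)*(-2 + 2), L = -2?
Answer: -1/1100 ≈ -0.00090909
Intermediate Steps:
g(D) = -4*D^(3/2) (g(D) = -2*D*√D*2 = -2*D^(3/2)*2 = -4*D^(3/2))
q = 0 (q = (-4*0^(3/2))*(-2 + 2) = -4*0*0 = 0*0 = 0)
U(s) = (-100 + s)*(11 + s)
1/U(q) = 1/(-1100 + 0² - 89*0) = 1/(-1100 + 0 + 0) = 1/(-1100) = -1/1100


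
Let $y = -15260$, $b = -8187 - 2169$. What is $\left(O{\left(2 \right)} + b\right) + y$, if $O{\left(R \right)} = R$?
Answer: $-25614$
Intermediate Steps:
$b = -10356$
$\left(O{\left(2 \right)} + b\right) + y = \left(2 - 10356\right) - 15260 = -10354 - 15260 = -25614$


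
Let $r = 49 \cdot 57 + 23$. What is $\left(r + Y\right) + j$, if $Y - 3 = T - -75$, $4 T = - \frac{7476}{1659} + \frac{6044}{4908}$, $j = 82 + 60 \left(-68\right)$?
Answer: $- \frac{428373571}{387732} \approx -1104.8$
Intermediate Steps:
$r = 2816$ ($r = 2793 + 23 = 2816$)
$j = -3998$ ($j = 82 - 4080 = -3998$)
$T = - \frac{317443}{387732}$ ($T = \frac{- \frac{7476}{1659} + \frac{6044}{4908}}{4} = \frac{\left(-7476\right) \frac{1}{1659} + 6044 \cdot \frac{1}{4908}}{4} = \frac{- \frac{356}{79} + \frac{1511}{1227}}{4} = \frac{1}{4} \left(- \frac{317443}{96933}\right) = - \frac{317443}{387732} \approx -0.81872$)
$Y = \frac{29925653}{387732}$ ($Y = 3 - - \frac{28762457}{387732} = 3 + \left(- \frac{317443}{387732} + 75\right) = 3 + \frac{28762457}{387732} = \frac{29925653}{387732} \approx 77.181$)
$\left(r + Y\right) + j = \left(2816 + \frac{29925653}{387732}\right) - 3998 = \frac{1121778965}{387732} - 3998 = - \frac{428373571}{387732}$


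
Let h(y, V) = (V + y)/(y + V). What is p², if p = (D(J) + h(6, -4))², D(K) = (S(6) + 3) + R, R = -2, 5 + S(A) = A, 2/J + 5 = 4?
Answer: 81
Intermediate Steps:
J = -2 (J = 2/(-5 + 4) = 2/(-1) = 2*(-1) = -2)
h(y, V) = 1 (h(y, V) = (V + y)/(V + y) = 1)
S(A) = -5 + A
D(K) = 2 (D(K) = ((-5 + 6) + 3) - 2 = (1 + 3) - 2 = 4 - 2 = 2)
p = 9 (p = (2 + 1)² = 3² = 9)
p² = 9² = 81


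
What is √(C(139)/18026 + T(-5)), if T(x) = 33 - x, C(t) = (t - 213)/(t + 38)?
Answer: √96709381636701/1595301 ≈ 6.1644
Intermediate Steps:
C(t) = (-213 + t)/(38 + t)
√(C(139)/18026 + T(-5)) = √(((-213 + 139)/(38 + 139))/18026 + (33 - 1*(-5))) = √((-74/177)*(1/18026) + (33 + 5)) = √(((1/177)*(-74))*(1/18026) + 38) = √(-74/177*1/18026 + 38) = √(-37/1595301 + 38) = √(60621401/1595301) = √96709381636701/1595301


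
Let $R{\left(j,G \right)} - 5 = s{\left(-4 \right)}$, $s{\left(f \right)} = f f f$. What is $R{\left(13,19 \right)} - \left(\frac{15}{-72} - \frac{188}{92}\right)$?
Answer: $- \frac{31325}{552} \approx -56.748$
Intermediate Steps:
$s{\left(f \right)} = f^{3}$ ($s{\left(f \right)} = f^{2} f = f^{3}$)
$R{\left(j,G \right)} = -59$ ($R{\left(j,G \right)} = 5 + \left(-4\right)^{3} = 5 - 64 = -59$)
$R{\left(13,19 \right)} - \left(\frac{15}{-72} - \frac{188}{92}\right) = -59 - \left(\frac{15}{-72} - \frac{188}{92}\right) = -59 - \left(15 \left(- \frac{1}{72}\right) - \frac{47}{23}\right) = -59 - \left(- \frac{5}{24} - \frac{47}{23}\right) = -59 - - \frac{1243}{552} = -59 + \frac{1243}{552} = - \frac{31325}{552}$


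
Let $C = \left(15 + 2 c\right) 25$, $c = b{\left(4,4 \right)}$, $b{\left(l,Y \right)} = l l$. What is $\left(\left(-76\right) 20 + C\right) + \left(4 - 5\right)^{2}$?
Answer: $-344$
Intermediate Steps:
$b{\left(l,Y \right)} = l^{2}$
$c = 16$ ($c = 4^{2} = 16$)
$C = 1175$ ($C = \left(15 + 2 \cdot 16\right) 25 = \left(15 + 32\right) 25 = 47 \cdot 25 = 1175$)
$\left(\left(-76\right) 20 + C\right) + \left(4 - 5\right)^{2} = \left(\left(-76\right) 20 + 1175\right) + \left(4 - 5\right)^{2} = \left(-1520 + 1175\right) + \left(-1\right)^{2} = -345 + 1 = -344$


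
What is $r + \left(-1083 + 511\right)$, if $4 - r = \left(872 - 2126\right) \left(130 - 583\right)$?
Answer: $-568630$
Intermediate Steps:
$r = -568058$ ($r = 4 - \left(872 - 2126\right) \left(130 - 583\right) = 4 - \left(-1254\right) \left(-453\right) = 4 - 568062 = -568058$)
$r + \left(-1083 + 511\right) = -568058 + \left(-1083 + 511\right) = -568058 - 572 = -568630$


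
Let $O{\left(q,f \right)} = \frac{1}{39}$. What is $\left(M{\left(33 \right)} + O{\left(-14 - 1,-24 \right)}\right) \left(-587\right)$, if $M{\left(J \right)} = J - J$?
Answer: $- \frac{587}{39} \approx -15.051$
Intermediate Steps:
$M{\left(J \right)} = 0$
$O{\left(q,f \right)} = \frac{1}{39}$
$\left(M{\left(33 \right)} + O{\left(-14 - 1,-24 \right)}\right) \left(-587\right) = \left(0 + \frac{1}{39}\right) \left(-587\right) = \frac{1}{39} \left(-587\right) = - \frac{587}{39}$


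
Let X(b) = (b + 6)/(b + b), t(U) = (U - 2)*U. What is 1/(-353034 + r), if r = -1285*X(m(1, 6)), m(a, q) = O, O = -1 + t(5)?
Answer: -7/2477663 ≈ -2.8252e-6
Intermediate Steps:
t(U) = U*(-2 + U) (t(U) = (-2 + U)*U = U*(-2 + U))
O = 14 (O = -1 + 5*(-2 + 5) = -1 + 5*3 = -1 + 15 = 14)
m(a, q) = 14
X(b) = (6 + b)/(2*b) (X(b) = (6 + b)/((2*b)) = (6 + b)*(1/(2*b)) = (6 + b)/(2*b))
r = -6425/7 (r = -1285*(6 + 14)/(2*14) = -1285*20/(2*14) = -1285*5/7 = -6425/7 ≈ -917.86)
1/(-353034 + r) = 1/(-353034 - 6425/7) = 1/(-2477663/7) = -7/2477663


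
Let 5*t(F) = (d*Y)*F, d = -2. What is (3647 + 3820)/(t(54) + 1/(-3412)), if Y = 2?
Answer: -127387020/736997 ≈ -172.85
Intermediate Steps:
t(F) = -4*F/5 (t(F) = ((-2*2)*F)/5 = (-4*F)/5 = -4*F/5)
(3647 + 3820)/(t(54) + 1/(-3412)) = (3647 + 3820)/(-⅘*54 + 1/(-3412)) = 7467/(-216/5 - 1/3412) = 7467/(-736997/17060) = 7467*(-17060/736997) = -127387020/736997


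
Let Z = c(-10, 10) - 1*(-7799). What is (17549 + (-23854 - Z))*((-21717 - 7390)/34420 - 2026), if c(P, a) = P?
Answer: 491627098269/17210 ≈ 2.8566e+7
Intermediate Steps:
Z = 7789 (Z = -10 - 1*(-7799) = -10 + 7799 = 7789)
(17549 + (-23854 - Z))*((-21717 - 7390)/34420 - 2026) = (17549 + (-23854 - 1*7789))*((-21717 - 7390)/34420 - 2026) = (17549 + (-23854 - 7789))*(-29107*1/34420 - 2026) = (17549 - 31643)*(-29107/34420 - 2026) = -14094*(-69764027/34420) = 491627098269/17210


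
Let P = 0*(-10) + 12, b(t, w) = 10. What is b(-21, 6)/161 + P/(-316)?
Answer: 307/12719 ≈ 0.024137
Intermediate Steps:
P = 12 (P = 0 + 12 = 12)
b(-21, 6)/161 + P/(-316) = 10/161 + 12/(-316) = 10*(1/161) + 12*(-1/316) = 10/161 - 3/79 = 307/12719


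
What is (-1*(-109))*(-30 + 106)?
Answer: 8284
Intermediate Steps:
(-1*(-109))*(-30 + 106) = 109*76 = 8284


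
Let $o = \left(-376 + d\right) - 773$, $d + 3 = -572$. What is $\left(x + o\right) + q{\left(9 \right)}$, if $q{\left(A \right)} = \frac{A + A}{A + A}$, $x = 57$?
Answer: $-1666$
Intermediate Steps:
$d = -575$ ($d = -3 - 572 = -575$)
$o = -1724$ ($o = \left(-376 - 575\right) - 773 = -951 - 773 = -1724$)
$q{\left(A \right)} = 1$ ($q{\left(A \right)} = \frac{2 A}{2 A} = 2 A \frac{1}{2 A} = 1$)
$\left(x + o\right) + q{\left(9 \right)} = \left(57 - 1724\right) + 1 = -1667 + 1 = -1666$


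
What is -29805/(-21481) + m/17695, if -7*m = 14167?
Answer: 3387474998/2660744065 ≈ 1.2731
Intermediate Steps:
m = -14167/7 (m = -⅐*14167 = -14167/7 ≈ -2023.9)
-29805/(-21481) + m/17695 = -29805/(-21481) - 14167/7/17695 = -29805*(-1/21481) - 14167/7*1/17695 = 29805/21481 - 14167/123865 = 3387474998/2660744065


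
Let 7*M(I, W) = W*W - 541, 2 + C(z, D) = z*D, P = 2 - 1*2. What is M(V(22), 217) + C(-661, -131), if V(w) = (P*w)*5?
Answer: 652671/7 ≈ 93239.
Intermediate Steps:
P = 0 (P = 2 - 2 = 0)
C(z, D) = -2 + D*z (C(z, D) = -2 + z*D = -2 + D*z)
V(w) = 0 (V(w) = (0*w)*5 = 0*5 = 0)
M(I, W) = -541/7 + W**2/7 (M(I, W) = (W*W - 541)/7 = (W**2 - 541)/7 = (-541 + W**2)/7 = -541/7 + W**2/7)
M(V(22), 217) + C(-661, -131) = (-541/7 + (1/7)*217**2) + (-2 - 131*(-661)) = (-541/7 + (1/7)*47089) + (-2 + 86591) = (-541/7 + 6727) + 86589 = 46548/7 + 86589 = 652671/7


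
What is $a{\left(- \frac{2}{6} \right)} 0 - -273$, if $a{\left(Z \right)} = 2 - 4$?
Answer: $273$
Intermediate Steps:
$a{\left(Z \right)} = -2$ ($a{\left(Z \right)} = 2 - 4 = -2$)
$a{\left(- \frac{2}{6} \right)} 0 - -273 = \left(-2\right) 0 - -273 = 0 + 273 = 273$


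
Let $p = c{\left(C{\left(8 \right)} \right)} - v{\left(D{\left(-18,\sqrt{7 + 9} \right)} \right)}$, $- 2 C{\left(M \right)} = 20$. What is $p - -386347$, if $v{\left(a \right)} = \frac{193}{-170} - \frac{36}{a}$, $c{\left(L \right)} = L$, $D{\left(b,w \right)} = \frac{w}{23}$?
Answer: $\frac{65712673}{170} \approx 3.8655 \cdot 10^{5}$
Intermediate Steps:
$D{\left(b,w \right)} = \frac{w}{23}$ ($D{\left(b,w \right)} = w \frac{1}{23} = \frac{w}{23}$)
$C{\left(M \right)} = -10$ ($C{\left(M \right)} = \left(- \frac{1}{2}\right) 20 = -10$)
$v{\left(a \right)} = - \frac{193}{170} - \frac{36}{a}$ ($v{\left(a \right)} = 193 \left(- \frac{1}{170}\right) - \frac{36}{a} = - \frac{193}{170} - \frac{36}{a}$)
$p = \frac{33683}{170}$ ($p = -10 - \left(- \frac{193}{170} - \frac{36}{\frac{1}{23} \sqrt{7 + 9}}\right) = -10 - \left(- \frac{193}{170} - \frac{36}{\frac{1}{23} \sqrt{16}}\right) = -10 - \left(- \frac{193}{170} - \frac{36}{\frac{1}{23} \cdot 4}\right) = -10 - \left(- \frac{193}{170} - \frac{36}{\frac{4}{23}}\right) = -10 - \left(- \frac{193}{170} - 207\right) = -10 - - \frac{35383}{170} = -10 + \frac{35383}{170} = \frac{33683}{170} \approx 198.14$)
$p - -386347 = \frac{33683}{170} - -386347 = \frac{33683}{170} + 386347 = \frac{65712673}{170}$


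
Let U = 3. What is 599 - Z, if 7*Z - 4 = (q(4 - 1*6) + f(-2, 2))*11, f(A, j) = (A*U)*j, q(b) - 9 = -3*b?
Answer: 4156/7 ≈ 593.71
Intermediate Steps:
q(b) = 9 - 3*b
f(A, j) = 3*A*j (f(A, j) = (A*3)*j = (3*A)*j = 3*A*j)
Z = 37/7 (Z = 4/7 + (((9 - 3*(4 - 1*6)) + 3*(-2)*2)*11)/7 = 4/7 + (((9 - 3*(4 - 6)) - 12)*11)/7 = 4/7 + (((9 - 3*(-2)) - 12)*11)/7 = 4/7 + (((9 + 6) - 12)*11)/7 = 4/7 + ((15 - 12)*11)/7 = 4/7 + (3*11)/7 = 4/7 + (⅐)*33 = 4/7 + 33/7 = 37/7 ≈ 5.2857)
599 - Z = 599 - 1*37/7 = 599 - 37/7 = 4156/7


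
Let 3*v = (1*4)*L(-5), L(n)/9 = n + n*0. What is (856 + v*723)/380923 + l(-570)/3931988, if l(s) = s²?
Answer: -10860493753/374446166231 ≈ -0.029004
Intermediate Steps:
L(n) = 9*n (L(n) = 9*(n + n*0) = 9*(n + 0) = 9*n)
v = -60 (v = ((1*4)*(9*(-5)))/3 = (4*(-45))/3 = (⅓)*(-180) = -60)
(856 + v*723)/380923 + l(-570)/3931988 = (856 - 60*723)/380923 + (-570)²/3931988 = (856 - 43380)*(1/380923) + 324900*(1/3931988) = -42524*1/380923 + 81225/982997 = -42524/380923 + 81225/982997 = -10860493753/374446166231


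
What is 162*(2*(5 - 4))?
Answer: 324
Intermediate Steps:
162*(2*(5 - 4)) = 162*(2*1) = 162*2 = 324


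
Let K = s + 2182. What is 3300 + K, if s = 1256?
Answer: 6738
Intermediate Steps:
K = 3438 (K = 1256 + 2182 = 3438)
3300 + K = 3300 + 3438 = 6738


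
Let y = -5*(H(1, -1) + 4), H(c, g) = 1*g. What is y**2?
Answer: 225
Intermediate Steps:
H(c, g) = g
y = -15 (y = -5*(-1 + 4) = -5*3 = -15)
y**2 = (-15)**2 = 225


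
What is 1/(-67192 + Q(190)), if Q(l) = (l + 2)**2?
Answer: -1/30328 ≈ -3.2973e-5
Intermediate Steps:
Q(l) = (2 + l)**2
1/(-67192 + Q(190)) = 1/(-67192 + (2 + 190)**2) = 1/(-67192 + 192**2) = 1/(-67192 + 36864) = 1/(-30328) = -1/30328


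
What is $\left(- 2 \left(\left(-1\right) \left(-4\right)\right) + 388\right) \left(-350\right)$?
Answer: $-133000$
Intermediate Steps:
$\left(- 2 \left(\left(-1\right) \left(-4\right)\right) + 388\right) \left(-350\right) = \left(\left(-2\right) 4 + 388\right) \left(-350\right) = \left(-8 + 388\right) \left(-350\right) = 380 \left(-350\right) = -133000$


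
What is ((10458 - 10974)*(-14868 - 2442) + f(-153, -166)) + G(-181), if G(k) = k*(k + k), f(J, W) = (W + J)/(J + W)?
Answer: 8997483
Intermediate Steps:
f(J, W) = 1 (f(J, W) = (J + W)/(J + W) = 1)
G(k) = 2*k**2 (G(k) = k*(2*k) = 2*k**2)
((10458 - 10974)*(-14868 - 2442) + f(-153, -166)) + G(-181) = ((10458 - 10974)*(-14868 - 2442) + 1) + 2*(-181)**2 = (-516*(-17310) + 1) + 2*32761 = (8931960 + 1) + 65522 = 8931961 + 65522 = 8997483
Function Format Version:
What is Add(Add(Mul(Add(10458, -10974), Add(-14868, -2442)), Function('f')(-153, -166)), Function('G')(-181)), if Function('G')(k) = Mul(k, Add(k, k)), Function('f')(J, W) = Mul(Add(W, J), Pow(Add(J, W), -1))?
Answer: 8997483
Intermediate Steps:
Function('f')(J, W) = 1 (Function('f')(J, W) = Mul(Add(J, W), Pow(Add(J, W), -1)) = 1)
Function('G')(k) = Mul(2, Pow(k, 2)) (Function('G')(k) = Mul(k, Mul(2, k)) = Mul(2, Pow(k, 2)))
Add(Add(Mul(Add(10458, -10974), Add(-14868, -2442)), Function('f')(-153, -166)), Function('G')(-181)) = Add(Add(Mul(Add(10458, -10974), Add(-14868, -2442)), 1), Mul(2, Pow(-181, 2))) = Add(Add(Mul(-516, -17310), 1), Mul(2, 32761)) = Add(Add(8931960, 1), 65522) = Add(8931961, 65522) = 8997483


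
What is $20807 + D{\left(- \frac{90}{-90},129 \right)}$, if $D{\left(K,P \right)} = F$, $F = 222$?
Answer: $21029$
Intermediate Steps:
$D{\left(K,P \right)} = 222$
$20807 + D{\left(- \frac{90}{-90},129 \right)} = 20807 + 222 = 21029$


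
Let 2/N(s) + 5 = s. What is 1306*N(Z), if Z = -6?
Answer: -2612/11 ≈ -237.45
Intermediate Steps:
N(s) = 2/(-5 + s)
1306*N(Z) = 1306*(2/(-5 - 6)) = 1306*(2/(-11)) = 1306*(2*(-1/11)) = 1306*(-2/11) = -2612/11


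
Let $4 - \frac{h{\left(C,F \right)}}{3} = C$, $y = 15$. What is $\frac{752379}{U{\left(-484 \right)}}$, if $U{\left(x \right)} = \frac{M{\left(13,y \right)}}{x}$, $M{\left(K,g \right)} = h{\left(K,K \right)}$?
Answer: $\frac{121383812}{9} \approx 1.3487 \cdot 10^{7}$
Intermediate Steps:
$h{\left(C,F \right)} = 12 - 3 C$
$M{\left(K,g \right)} = 12 - 3 K$
$U{\left(x \right)} = - \frac{27}{x}$ ($U{\left(x \right)} = \frac{12 - 39}{x} = - \frac{27}{x}$)
$\frac{752379}{U{\left(-484 \right)}} = \frac{752379}{\left(-27\right) \frac{1}{-484}} = \frac{752379}{\left(-27\right) \left(- \frac{1}{484}\right)} = \frac{752379}{\frac{27}{484}} = 752379 \cdot \frac{484}{27} = \frac{121383812}{9}$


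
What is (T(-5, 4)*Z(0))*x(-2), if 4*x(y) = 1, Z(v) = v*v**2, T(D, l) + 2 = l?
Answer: 0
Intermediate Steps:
T(D, l) = -2 + l
Z(v) = v**3
x(y) = 1/4 (x(y) = (1/4)*1 = 1/4)
(T(-5, 4)*Z(0))*x(-2) = ((-2 + 4)*0**3)*(1/4) = (2*0)*(1/4) = 0*(1/4) = 0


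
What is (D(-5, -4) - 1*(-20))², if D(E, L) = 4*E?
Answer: 0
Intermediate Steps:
(D(-5, -4) - 1*(-20))² = (4*(-5) - 1*(-20))² = (-20 + 20)² = 0² = 0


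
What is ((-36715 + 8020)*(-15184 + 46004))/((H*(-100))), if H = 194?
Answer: 8843799/194 ≈ 45587.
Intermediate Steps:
((-36715 + 8020)*(-15184 + 46004))/((H*(-100))) = ((-36715 + 8020)*(-15184 + 46004))/((194*(-100))) = -28695*30820/(-19400) = -884379900*(-1/19400) = 8843799/194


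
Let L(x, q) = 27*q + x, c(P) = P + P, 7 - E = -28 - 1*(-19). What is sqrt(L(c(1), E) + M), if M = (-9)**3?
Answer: I*sqrt(295) ≈ 17.176*I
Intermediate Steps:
E = 16 (E = 7 - (-28 - 1*(-19)) = 7 - (-28 + 19) = 7 - 1*(-9) = 7 + 9 = 16)
c(P) = 2*P
L(x, q) = x + 27*q
M = -729
sqrt(L(c(1), E) + M) = sqrt((2*1 + 27*16) - 729) = sqrt((2 + 432) - 729) = sqrt(434 - 729) = sqrt(-295) = I*sqrt(295)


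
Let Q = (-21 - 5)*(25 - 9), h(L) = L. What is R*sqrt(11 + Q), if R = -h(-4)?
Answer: 36*I*sqrt(5) ≈ 80.498*I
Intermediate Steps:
Q = -416 (Q = -26*16 = -416)
R = 4 (R = -1*(-4) = 4)
R*sqrt(11 + Q) = 4*sqrt(11 - 416) = 4*sqrt(-405) = 4*(9*I*sqrt(5)) = 36*I*sqrt(5)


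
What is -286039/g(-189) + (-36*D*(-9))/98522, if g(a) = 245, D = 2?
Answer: -14090487799/12068945 ≈ -1167.5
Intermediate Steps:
-286039/g(-189) + (-36*D*(-9))/98522 = -286039/245 + (-36*2*(-9))/98522 = -286039*1/245 - 72*(-9)*(1/98522) = -286039/245 + 648*(1/98522) = -286039/245 + 324/49261 = -14090487799/12068945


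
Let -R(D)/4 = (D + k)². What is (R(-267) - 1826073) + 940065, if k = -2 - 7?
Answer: -1190712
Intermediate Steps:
k = -9
R(D) = -4*(-9 + D)² (R(D) = -4*(D - 9)² = -4*(-9 + D)²)
(R(-267) - 1826073) + 940065 = (-4*(-9 - 267)² - 1826073) + 940065 = (-4*(-276)² - 1826073) + 940065 = (-4*76176 - 1826073) + 940065 = (-304704 - 1826073) + 940065 = -2130777 + 940065 = -1190712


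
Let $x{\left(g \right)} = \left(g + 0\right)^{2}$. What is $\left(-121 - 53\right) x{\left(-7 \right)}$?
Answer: $-8526$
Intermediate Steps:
$x{\left(g \right)} = g^{2}$
$\left(-121 - 53\right) x{\left(-7 \right)} = \left(-121 - 53\right) \left(-7\right)^{2} = \left(-174\right) 49 = -8526$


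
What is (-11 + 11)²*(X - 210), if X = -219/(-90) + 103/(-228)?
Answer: 0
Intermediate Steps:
X = 753/380 (X = -219*(-1/90) + 103*(-1/228) = 73/30 - 103/228 = 753/380 ≈ 1.9816)
(-11 + 11)²*(X - 210) = (-11 + 11)²*(753/380 - 210) = 0²*(-79047/380) = 0*(-79047/380) = 0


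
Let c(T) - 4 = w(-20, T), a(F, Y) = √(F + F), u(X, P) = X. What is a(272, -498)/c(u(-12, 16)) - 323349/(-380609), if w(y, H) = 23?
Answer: 323349/380609 + 4*√34/27 ≈ 1.7134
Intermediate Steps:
a(F, Y) = √2*√F (a(F, Y) = √(2*F) = √2*√F)
c(T) = 27 (c(T) = 4 + 23 = 27)
a(272, -498)/c(u(-12, 16)) - 323349/(-380609) = (√2*√272)/27 - 323349/(-380609) = (√2*(4*√17))*(1/27) - 323349*(-1/380609) = (4*√34)*(1/27) + 323349/380609 = 4*√34/27 + 323349/380609 = 323349/380609 + 4*√34/27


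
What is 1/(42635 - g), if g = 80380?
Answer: -1/37745 ≈ -2.6494e-5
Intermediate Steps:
1/(42635 - g) = 1/(42635 - 1*80380) = 1/(42635 - 80380) = 1/(-37745) = -1/37745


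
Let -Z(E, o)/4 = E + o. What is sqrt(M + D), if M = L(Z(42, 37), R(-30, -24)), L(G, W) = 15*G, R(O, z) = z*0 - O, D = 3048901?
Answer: sqrt(3044161) ≈ 1744.8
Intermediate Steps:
Z(E, o) = -4*E - 4*o (Z(E, o) = -4*(E + o) = -4*E - 4*o)
R(O, z) = -O (R(O, z) = 0 - O = -O)
M = -4740 (M = 15*(-4*42 - 4*37) = 15*(-168 - 148) = 15*(-316) = -4740)
sqrt(M + D) = sqrt(-4740 + 3048901) = sqrt(3044161)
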